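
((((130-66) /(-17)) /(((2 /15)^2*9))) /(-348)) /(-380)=-5 /28101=-0.00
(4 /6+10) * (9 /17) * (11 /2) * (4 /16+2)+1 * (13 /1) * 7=2735 /17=160.88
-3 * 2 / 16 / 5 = -3 / 40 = -0.08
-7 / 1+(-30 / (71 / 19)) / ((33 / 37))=-12497 / 781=-16.00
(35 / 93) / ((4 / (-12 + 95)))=2905 / 372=7.81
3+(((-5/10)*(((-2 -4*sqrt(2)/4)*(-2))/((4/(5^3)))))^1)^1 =-119/2 -125*sqrt(2)/4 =-103.69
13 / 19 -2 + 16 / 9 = 79 / 171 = 0.46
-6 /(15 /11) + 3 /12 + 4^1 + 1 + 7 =157 /20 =7.85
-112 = -112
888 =888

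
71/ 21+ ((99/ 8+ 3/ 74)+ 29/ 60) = 168659/ 10360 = 16.28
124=124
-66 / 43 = -1.53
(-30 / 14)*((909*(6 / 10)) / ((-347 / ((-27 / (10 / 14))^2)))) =4812.41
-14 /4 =-7 /2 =-3.50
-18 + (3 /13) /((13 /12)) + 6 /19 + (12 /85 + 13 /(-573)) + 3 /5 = -2619984766 /156391755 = -16.75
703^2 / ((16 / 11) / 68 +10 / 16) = 739336664 / 967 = 764567.39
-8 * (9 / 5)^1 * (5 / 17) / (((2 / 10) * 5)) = -72 / 17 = -4.24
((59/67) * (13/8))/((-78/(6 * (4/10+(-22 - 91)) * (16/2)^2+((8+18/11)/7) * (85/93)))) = 45669122929/57574440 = 793.22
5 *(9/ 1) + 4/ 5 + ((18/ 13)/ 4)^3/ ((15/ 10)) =2013667/ 43940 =45.83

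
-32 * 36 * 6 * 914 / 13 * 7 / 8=-5527872 / 13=-425220.92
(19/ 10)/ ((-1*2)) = -19/ 20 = -0.95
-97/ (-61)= 97/ 61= 1.59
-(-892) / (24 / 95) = 21185 / 6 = 3530.83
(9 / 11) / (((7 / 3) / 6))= 162 / 77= 2.10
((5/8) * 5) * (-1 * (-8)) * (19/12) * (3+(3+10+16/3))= 7600/9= 844.44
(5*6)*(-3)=-90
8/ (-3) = -8/ 3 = -2.67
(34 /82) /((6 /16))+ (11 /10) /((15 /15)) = 2713 /1230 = 2.21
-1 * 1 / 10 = -1 / 10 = -0.10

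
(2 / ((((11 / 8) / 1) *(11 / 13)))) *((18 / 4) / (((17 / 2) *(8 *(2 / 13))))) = 1521 / 2057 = 0.74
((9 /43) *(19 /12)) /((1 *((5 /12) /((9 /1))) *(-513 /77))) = -231 /215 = -1.07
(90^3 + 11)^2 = 531457038121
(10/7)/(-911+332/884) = -0.00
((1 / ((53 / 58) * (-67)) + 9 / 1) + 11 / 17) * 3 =28.89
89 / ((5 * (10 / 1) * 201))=89 / 10050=0.01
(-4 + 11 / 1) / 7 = 1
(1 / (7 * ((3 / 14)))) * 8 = 16 / 3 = 5.33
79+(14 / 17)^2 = 23027 / 289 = 79.68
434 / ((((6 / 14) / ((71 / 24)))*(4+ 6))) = 107849 / 360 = 299.58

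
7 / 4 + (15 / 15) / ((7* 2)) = 51 / 28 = 1.82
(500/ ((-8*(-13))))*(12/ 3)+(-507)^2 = 3341887/ 13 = 257068.23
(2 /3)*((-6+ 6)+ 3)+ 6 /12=5 /2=2.50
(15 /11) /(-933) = -5 /3421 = -0.00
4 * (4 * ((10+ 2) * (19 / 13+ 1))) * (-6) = -36864 / 13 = -2835.69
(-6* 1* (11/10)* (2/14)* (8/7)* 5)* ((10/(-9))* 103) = 90640/147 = 616.60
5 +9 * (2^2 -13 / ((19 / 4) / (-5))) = 3119 / 19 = 164.16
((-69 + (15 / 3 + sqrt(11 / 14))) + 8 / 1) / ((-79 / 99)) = 69.07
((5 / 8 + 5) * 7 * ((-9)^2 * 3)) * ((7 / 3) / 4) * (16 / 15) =11907 / 2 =5953.50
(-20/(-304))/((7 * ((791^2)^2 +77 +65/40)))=10/416531223525361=0.00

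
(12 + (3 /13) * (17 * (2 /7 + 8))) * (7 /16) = 2025 /104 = 19.47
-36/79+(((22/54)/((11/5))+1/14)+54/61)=1249903/1821582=0.69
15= 15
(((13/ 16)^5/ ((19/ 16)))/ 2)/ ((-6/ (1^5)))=-371293/ 14942208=-0.02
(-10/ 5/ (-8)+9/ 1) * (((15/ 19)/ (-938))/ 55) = -111/ 784168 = -0.00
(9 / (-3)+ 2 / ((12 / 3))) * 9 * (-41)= 922.50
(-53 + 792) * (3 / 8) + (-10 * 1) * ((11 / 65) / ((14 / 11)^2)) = 276.08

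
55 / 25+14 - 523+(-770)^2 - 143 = 2961251 / 5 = 592250.20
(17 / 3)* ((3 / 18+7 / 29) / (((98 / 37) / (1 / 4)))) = 44659 / 204624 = 0.22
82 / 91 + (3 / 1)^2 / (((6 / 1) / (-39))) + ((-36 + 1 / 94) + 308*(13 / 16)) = 2680169 / 17108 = 156.66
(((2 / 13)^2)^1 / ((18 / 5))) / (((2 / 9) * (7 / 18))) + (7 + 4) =13103 / 1183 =11.08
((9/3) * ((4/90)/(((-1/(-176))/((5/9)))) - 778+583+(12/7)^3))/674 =-5156981/6241914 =-0.83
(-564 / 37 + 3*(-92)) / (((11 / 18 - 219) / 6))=8.00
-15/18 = -5/6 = -0.83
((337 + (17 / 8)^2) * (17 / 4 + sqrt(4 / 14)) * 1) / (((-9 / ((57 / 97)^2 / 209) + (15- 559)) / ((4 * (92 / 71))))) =-162375653 / 129316560- 9551509 * sqrt(14) / 226303980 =-1.41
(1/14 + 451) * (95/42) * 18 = 1799775/98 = 18365.05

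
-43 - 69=-112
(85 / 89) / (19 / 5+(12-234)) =-0.00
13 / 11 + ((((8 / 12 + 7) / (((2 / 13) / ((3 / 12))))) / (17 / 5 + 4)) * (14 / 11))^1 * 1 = 16237 / 4884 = 3.32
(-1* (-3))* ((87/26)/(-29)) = -9/26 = -0.35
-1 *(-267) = 267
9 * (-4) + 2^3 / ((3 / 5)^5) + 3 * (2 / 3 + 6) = 21112 / 243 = 86.88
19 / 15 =1.27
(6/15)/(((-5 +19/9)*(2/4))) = -18/65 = -0.28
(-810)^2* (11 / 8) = 1804275 / 2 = 902137.50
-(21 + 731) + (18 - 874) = -1608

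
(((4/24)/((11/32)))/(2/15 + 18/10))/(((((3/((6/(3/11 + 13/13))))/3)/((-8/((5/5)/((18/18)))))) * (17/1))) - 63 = -219333/3451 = -63.56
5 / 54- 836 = -45139 / 54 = -835.91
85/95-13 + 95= 1575/19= 82.89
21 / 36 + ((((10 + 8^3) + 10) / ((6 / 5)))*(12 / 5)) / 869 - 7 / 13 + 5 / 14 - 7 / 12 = 164971 / 158158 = 1.04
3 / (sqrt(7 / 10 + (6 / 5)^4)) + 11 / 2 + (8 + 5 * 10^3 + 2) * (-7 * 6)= -420829 / 2 + 75 * sqrt(6934) / 3467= -210412.70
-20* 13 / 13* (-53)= 1060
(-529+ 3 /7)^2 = 13690000 /49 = 279387.76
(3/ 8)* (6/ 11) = 9/ 44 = 0.20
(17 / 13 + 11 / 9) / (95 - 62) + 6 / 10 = 0.68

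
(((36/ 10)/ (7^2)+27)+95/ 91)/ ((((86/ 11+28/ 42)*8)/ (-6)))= -4432923/ 1783600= -2.49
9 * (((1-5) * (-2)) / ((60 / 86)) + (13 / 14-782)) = -484851 / 70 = -6926.44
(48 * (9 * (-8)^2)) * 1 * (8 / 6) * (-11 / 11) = -36864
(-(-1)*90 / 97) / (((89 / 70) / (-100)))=-630000 / 8633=-72.98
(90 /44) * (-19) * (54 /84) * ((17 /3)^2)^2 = -7934495 /308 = -25761.35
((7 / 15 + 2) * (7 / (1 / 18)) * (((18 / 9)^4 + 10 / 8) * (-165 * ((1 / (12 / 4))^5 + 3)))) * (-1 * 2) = 47834710 / 9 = 5314967.78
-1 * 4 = -4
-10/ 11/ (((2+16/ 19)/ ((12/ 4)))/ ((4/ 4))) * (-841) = 79895/ 99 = 807.02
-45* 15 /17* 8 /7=-5400 /119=-45.38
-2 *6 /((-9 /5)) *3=20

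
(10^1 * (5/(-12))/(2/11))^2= 75625/144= 525.17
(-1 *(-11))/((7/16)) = 176/7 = 25.14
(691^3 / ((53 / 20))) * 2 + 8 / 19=250753922384 / 1007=249010846.46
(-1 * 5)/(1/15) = -75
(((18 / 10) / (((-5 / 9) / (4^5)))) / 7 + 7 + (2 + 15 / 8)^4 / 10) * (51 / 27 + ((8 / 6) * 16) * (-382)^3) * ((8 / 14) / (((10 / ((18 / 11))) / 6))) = 2922368383447851903 / 9856000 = 296506532411.51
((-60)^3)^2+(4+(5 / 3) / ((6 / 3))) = 279936000029 / 6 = 46656000004.83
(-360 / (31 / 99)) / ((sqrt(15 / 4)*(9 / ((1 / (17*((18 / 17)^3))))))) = -6358*sqrt(15) / 7533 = -3.27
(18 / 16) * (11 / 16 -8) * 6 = -3159 / 64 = -49.36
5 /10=1 /2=0.50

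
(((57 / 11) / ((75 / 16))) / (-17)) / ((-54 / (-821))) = -124792 / 126225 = -0.99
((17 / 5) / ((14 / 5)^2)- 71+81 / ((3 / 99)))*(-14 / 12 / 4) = -510077 / 672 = -759.04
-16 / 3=-5.33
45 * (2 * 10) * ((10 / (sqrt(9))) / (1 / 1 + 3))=750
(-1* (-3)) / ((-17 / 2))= -0.35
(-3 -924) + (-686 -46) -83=-1742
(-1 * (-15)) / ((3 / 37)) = 185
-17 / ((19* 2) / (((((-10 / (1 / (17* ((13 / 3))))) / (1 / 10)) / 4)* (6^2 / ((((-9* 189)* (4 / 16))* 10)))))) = -75140 / 10773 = -6.97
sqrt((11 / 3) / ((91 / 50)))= 5 * sqrt(6006) / 273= 1.42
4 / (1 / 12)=48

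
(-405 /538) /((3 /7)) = -945 /538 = -1.76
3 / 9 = 1 / 3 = 0.33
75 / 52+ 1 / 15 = 1177 / 780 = 1.51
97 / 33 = 2.94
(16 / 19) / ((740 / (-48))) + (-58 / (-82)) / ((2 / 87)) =30.71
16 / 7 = 2.29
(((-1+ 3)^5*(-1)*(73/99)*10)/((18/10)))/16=-8.19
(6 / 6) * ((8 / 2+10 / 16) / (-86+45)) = -37 / 328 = -0.11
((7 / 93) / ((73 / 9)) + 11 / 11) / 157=2284 / 355291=0.01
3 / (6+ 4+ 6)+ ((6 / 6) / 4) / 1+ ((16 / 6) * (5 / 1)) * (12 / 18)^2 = 2749 / 432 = 6.36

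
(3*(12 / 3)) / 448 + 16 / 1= 1795 / 112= 16.03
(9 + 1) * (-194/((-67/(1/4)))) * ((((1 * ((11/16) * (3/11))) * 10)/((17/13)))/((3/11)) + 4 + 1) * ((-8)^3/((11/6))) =-259804800/12529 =-20736.28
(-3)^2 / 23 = 9 / 23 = 0.39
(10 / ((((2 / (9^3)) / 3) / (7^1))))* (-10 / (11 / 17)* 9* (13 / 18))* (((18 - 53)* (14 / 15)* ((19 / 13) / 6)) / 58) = 673043175 / 638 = 1054926.61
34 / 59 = 0.58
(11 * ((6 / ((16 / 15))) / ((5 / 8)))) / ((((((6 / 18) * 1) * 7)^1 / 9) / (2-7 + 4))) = -2673 / 7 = -381.86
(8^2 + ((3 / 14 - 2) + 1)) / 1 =885 / 14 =63.21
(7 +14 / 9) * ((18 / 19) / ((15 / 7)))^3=633864 / 857375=0.74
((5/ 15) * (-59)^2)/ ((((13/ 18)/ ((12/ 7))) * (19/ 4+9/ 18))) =524.61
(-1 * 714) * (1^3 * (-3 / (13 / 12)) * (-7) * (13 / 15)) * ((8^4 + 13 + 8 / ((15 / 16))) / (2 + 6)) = -6173829.48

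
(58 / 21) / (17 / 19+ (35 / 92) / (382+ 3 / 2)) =38880764 / 12609639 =3.08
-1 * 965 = -965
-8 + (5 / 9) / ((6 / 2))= -211 / 27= -7.81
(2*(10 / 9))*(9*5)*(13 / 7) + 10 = 1370 / 7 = 195.71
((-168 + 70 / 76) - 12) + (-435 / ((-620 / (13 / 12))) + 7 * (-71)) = -6364205 / 9424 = -675.32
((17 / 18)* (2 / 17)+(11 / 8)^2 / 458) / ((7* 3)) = 0.01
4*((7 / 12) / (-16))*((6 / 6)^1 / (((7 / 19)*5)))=-19 / 240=-0.08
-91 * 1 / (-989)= 91 / 989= 0.09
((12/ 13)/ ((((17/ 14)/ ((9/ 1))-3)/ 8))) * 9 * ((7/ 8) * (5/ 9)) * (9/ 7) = -68040/ 4693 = -14.50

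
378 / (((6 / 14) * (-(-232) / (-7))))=-3087 / 116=-26.61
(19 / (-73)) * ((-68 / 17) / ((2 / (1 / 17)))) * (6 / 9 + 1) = 190 / 3723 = 0.05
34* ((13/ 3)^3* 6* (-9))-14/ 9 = -1344578/ 9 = -149397.56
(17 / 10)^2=289 / 100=2.89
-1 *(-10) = 10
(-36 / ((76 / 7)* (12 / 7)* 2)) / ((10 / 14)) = -1029 / 760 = -1.35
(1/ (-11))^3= -0.00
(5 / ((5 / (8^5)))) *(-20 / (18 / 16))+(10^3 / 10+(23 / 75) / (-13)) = -1703643569 / 2925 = -582442.25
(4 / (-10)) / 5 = -2 / 25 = -0.08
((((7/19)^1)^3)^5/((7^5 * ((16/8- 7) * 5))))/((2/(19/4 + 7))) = -13276336703/3036225405974959659800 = -0.00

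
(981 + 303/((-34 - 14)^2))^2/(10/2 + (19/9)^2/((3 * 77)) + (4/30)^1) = 5902029576976995/31591890944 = 186821.03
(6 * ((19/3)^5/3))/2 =2476099/243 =10189.71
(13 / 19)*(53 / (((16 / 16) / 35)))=24115 / 19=1269.21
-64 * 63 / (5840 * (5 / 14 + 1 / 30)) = -5292 / 2993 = -1.77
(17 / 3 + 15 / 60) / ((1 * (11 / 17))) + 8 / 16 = 1273 / 132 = 9.64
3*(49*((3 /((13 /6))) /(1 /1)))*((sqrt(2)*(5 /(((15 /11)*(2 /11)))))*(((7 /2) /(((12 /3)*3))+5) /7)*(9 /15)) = 968121*sqrt(2) /520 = 2632.94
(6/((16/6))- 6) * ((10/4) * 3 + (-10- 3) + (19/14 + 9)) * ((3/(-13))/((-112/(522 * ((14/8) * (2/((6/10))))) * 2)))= -332775/5824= -57.14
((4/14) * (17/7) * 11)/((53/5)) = 1870/2597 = 0.72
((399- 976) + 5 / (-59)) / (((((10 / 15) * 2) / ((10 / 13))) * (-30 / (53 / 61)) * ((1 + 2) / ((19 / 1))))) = 8571584 / 140361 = 61.07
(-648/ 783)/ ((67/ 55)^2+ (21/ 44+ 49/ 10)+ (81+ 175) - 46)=-290400/ 76096609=-0.00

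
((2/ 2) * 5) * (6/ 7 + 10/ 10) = 65/ 7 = 9.29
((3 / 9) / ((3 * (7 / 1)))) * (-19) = -19 / 63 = -0.30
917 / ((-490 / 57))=-7467 / 70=-106.67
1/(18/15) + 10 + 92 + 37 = 839/6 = 139.83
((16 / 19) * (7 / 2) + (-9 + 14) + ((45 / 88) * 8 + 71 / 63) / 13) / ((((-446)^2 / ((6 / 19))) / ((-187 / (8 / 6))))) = -24294071 / 13069179032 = -0.00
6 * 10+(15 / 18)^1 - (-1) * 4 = 64.83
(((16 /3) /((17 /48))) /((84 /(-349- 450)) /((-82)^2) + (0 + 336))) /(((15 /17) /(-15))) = -343838464 /451287963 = -0.76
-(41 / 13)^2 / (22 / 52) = -23.51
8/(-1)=-8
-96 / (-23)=96 / 23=4.17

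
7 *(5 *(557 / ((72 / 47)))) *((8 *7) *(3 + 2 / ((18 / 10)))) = 237312635 / 81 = 2929785.62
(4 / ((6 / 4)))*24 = 64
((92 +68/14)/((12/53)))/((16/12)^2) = 53901/224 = 240.63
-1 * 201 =-201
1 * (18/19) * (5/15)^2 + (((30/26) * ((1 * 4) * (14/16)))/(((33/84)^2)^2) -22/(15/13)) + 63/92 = 754894668871/4990531260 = 151.27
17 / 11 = 1.55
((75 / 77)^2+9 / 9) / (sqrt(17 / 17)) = 11554 / 5929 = 1.95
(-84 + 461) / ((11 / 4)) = 1508 / 11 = 137.09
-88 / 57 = -1.54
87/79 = 1.10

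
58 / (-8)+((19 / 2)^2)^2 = 8137.81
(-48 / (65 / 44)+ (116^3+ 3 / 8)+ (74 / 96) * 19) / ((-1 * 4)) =-4869941009 / 12480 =-390219.63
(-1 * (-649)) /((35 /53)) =34397 /35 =982.77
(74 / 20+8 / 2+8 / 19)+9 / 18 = 819 / 95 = 8.62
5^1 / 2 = 5 / 2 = 2.50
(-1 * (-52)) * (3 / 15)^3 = 52 / 125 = 0.42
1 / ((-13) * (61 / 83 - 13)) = 83 / 13234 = 0.01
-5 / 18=-0.28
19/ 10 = 1.90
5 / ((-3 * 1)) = -5 / 3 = -1.67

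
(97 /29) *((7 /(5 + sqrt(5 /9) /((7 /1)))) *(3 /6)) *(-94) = -14073633 /63916 + 670173 *sqrt(5) /319580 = -215.50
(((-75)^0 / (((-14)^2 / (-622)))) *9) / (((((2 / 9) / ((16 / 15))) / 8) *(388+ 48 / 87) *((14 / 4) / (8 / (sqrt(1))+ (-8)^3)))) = 31169664 / 76685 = 406.46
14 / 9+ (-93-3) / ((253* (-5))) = 18574 / 11385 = 1.63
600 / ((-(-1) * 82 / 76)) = 22800 / 41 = 556.10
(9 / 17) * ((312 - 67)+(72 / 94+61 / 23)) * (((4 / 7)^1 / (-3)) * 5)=-16112400 / 128639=-125.25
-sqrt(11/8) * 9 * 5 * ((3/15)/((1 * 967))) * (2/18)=-0.00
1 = 1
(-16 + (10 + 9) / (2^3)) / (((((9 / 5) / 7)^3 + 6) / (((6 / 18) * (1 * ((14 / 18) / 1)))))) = -32713625 / 55723464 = -0.59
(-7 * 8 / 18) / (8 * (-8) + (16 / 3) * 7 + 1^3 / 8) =32 / 273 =0.12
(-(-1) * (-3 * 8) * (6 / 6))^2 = 576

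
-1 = -1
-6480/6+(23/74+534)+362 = -13593/74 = -183.69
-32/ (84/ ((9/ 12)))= -2/ 7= -0.29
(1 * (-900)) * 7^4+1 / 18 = -38896199 / 18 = -2160899.94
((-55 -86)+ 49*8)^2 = 63001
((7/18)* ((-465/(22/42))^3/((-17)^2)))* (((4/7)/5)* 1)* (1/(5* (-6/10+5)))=-20692083825/4231249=-4890.30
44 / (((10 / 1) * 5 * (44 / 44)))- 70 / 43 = -804 / 1075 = -0.75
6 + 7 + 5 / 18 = 239 / 18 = 13.28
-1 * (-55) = 55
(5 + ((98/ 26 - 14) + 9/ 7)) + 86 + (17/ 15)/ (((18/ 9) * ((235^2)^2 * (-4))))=2732743352023453/ 33303822825000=82.05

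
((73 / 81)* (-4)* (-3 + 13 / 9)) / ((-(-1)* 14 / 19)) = 5548 / 729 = 7.61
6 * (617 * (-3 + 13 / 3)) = 4936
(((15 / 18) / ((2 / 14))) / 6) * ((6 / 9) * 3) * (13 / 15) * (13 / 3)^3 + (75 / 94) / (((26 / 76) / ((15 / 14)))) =435335077 / 3117933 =139.62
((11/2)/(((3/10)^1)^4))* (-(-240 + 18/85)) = 74734000/459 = 162819.17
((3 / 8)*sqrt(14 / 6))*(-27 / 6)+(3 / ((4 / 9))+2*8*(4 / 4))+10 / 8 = 24 - 9*sqrt(21) / 16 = 21.42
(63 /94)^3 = 250047 /830584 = 0.30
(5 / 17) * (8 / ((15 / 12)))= 1.88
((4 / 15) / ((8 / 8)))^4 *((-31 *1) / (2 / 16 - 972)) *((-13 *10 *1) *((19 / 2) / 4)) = -3920384 / 78721875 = -0.05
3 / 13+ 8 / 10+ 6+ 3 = 652 / 65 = 10.03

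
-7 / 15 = -0.47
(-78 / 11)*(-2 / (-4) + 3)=-273 / 11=-24.82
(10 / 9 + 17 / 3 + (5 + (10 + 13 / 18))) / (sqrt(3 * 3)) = 15 / 2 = 7.50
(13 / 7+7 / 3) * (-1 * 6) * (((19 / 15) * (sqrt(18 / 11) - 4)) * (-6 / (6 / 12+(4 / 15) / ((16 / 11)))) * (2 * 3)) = -4565.02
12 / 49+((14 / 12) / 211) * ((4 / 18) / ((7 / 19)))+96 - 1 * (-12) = 30217819 / 279153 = 108.25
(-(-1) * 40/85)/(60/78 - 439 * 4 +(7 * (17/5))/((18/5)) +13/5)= -9360/34728331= -0.00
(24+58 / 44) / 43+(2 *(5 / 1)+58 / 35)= 405463 / 33110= 12.25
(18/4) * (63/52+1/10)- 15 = -4731/520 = -9.10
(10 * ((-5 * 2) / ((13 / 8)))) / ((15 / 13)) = -160 / 3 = -53.33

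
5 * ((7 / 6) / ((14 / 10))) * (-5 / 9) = -125 / 54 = -2.31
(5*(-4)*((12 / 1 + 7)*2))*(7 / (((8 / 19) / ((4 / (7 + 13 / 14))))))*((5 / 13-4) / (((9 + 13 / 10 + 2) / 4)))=1330212800 / 177489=7494.62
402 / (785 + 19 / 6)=2412 / 4729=0.51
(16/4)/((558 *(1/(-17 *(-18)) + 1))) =68/9517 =0.01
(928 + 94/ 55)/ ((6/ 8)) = 204536/ 165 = 1239.61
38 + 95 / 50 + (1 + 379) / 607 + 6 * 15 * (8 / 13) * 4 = 262.06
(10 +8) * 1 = 18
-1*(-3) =3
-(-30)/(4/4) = 30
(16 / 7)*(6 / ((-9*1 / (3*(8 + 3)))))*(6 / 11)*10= -1920 / 7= -274.29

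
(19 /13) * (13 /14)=19 /14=1.36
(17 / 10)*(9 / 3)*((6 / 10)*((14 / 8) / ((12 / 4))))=357 / 200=1.78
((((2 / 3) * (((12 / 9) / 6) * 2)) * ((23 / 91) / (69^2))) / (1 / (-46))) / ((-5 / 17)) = 272 / 110565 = 0.00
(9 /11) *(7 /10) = 63 /110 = 0.57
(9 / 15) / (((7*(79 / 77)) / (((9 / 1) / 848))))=297 / 334960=0.00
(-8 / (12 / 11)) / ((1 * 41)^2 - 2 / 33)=-242 / 55471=-0.00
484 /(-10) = -242 /5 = -48.40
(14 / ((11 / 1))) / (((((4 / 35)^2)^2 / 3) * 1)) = 22381.48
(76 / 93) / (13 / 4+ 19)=304 / 8277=0.04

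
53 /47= 1.13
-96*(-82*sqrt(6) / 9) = 2624*sqrt(6) / 3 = 2142.49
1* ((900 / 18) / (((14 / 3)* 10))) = 15 / 14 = 1.07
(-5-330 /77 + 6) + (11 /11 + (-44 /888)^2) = -787697 /344988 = -2.28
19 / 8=2.38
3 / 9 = 1 / 3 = 0.33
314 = 314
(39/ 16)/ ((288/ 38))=247/ 768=0.32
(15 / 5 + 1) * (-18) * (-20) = 1440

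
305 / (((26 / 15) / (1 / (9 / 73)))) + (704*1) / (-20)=542897 / 390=1392.04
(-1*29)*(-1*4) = 116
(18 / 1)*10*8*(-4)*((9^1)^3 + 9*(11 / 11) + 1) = -4256640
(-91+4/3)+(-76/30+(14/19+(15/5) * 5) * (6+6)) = 9181/95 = 96.64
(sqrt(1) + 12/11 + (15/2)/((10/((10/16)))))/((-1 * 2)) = -901/704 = -1.28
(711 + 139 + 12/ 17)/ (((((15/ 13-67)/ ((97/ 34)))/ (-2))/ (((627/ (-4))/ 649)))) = -519742587/ 29191312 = -17.80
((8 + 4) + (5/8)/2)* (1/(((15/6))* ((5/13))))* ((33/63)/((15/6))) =28171/10500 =2.68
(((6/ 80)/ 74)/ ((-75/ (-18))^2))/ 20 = 27/ 9250000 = 0.00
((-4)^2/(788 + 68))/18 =1/963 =0.00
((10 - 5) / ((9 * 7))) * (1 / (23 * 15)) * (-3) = -1 / 1449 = -0.00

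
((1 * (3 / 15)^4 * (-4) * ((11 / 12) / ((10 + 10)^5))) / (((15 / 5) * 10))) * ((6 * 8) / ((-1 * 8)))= 11 / 30000000000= 0.00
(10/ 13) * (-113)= -1130/ 13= -86.92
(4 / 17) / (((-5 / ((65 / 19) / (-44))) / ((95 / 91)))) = 5 / 1309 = 0.00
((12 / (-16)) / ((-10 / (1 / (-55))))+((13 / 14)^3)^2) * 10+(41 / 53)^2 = 4068729482731 / 581637832160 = 7.00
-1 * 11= -11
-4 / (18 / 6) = -4 / 3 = -1.33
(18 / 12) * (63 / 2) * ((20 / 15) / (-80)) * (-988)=15561 / 20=778.05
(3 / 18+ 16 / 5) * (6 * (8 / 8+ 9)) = 202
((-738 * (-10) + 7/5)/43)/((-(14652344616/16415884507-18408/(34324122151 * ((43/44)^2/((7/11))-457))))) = -2934282818919620465/15257188885970136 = -192.32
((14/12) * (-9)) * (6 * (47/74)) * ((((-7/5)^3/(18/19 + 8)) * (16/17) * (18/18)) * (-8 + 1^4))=-540311436/6683125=-80.85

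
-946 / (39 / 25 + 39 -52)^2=-7.23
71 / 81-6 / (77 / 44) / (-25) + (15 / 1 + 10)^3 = 221498744 / 14175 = 15626.01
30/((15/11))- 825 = -803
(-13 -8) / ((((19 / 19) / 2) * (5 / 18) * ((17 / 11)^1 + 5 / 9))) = -18711 / 260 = -71.97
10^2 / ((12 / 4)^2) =100 / 9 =11.11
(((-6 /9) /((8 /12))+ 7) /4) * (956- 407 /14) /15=12977 /140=92.69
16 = 16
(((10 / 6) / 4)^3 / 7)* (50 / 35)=625 / 42336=0.01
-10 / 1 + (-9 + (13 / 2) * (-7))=-129 / 2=-64.50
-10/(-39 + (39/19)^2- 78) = 1805/20358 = 0.09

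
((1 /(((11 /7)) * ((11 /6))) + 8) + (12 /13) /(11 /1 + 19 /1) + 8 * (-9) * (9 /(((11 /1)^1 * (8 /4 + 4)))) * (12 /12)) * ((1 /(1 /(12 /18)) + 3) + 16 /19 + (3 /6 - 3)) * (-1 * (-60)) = -5188224 /29887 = -173.59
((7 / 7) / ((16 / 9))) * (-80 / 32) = -1.41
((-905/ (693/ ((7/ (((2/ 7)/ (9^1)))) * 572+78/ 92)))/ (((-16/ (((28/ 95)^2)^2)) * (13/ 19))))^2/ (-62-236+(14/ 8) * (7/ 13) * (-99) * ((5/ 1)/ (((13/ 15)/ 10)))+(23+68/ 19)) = -73808025719695832469632/ 32367954314893831486875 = -2.28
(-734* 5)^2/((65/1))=2693780/13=207213.85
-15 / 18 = -5 / 6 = -0.83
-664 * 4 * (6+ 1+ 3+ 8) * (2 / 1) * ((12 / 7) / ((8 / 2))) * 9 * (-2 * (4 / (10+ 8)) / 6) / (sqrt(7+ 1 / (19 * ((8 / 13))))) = 127488 * sqrt(40926) / 2513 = 10263.05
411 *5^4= 256875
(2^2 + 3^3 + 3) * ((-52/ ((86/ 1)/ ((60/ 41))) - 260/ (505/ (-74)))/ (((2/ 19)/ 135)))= 1622723.21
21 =21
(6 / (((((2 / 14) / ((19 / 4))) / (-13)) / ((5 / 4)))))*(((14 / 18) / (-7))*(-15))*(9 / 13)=-29925 / 8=-3740.62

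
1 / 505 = 0.00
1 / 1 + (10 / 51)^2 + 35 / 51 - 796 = -2065910 / 2601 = -794.28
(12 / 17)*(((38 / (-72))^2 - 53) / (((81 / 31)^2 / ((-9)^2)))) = -65662247 / 148716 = -441.53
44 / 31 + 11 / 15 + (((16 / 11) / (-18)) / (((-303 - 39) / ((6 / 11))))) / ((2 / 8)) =20716651 / 9621315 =2.15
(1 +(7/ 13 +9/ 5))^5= 481170140857/ 1160290625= 414.70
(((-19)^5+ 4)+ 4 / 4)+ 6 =-2476088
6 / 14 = 3 / 7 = 0.43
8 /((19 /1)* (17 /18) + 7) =144 /449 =0.32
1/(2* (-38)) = -0.01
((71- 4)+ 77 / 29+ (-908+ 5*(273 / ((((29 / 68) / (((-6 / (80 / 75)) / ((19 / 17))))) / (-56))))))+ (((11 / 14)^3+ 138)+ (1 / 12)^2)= 24531301442171 / 27214992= 901389.26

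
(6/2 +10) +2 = 15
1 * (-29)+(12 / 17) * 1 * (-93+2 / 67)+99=4982 / 1139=4.37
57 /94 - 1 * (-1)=151 /94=1.61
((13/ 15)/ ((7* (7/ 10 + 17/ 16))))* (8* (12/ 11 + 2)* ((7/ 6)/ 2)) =1.01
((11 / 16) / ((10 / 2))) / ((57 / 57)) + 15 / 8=161 / 80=2.01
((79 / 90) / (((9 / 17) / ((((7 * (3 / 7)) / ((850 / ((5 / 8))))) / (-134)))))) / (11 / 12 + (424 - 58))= -79 / 1062003600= -0.00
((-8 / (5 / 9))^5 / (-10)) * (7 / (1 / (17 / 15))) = 38375866368 / 78125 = 491211.09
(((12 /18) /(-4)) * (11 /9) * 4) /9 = -0.09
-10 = -10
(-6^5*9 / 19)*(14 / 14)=-69984 / 19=-3683.37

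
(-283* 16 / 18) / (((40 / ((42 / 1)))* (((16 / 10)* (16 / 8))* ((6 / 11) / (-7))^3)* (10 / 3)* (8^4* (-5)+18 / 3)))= -2.56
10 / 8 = 5 / 4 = 1.25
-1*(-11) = 11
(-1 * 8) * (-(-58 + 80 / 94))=-21488 / 47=-457.19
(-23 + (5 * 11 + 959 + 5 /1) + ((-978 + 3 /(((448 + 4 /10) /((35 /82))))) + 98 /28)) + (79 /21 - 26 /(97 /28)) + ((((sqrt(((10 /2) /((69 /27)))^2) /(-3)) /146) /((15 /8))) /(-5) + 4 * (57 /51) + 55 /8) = 3111126827622763 /106890745778040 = 29.11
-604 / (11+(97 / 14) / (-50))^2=-295960000 / 57805609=-5.12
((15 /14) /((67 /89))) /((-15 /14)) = -89 /67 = -1.33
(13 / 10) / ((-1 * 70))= -13 / 700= -0.02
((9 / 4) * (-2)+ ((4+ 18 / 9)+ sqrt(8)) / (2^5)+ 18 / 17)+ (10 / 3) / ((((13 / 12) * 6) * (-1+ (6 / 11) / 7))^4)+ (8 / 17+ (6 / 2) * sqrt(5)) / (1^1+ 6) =-13199267743557001 / 4145672616186192+ sqrt(2) / 16+ 3 * sqrt(5) / 7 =-2.14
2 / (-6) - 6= -19 / 3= -6.33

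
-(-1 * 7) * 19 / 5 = 133 / 5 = 26.60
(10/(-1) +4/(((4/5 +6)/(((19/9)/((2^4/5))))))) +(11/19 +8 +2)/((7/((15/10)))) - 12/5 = -7932049/813960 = -9.75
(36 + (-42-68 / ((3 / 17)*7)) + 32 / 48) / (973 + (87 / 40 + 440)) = -0.04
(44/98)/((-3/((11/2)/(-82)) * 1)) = 121/12054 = 0.01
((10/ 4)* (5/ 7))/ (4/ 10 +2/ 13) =1625/ 504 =3.22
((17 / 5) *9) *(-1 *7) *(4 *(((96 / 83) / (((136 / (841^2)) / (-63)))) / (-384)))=-2807198289 / 3320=-845541.65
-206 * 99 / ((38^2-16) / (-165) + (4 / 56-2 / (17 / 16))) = 266957460 / 136993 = 1948.69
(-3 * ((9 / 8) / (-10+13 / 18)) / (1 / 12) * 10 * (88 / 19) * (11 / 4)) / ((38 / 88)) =77623920 / 60287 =1287.57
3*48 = 144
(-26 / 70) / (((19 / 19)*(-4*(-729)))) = -13 / 102060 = -0.00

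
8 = 8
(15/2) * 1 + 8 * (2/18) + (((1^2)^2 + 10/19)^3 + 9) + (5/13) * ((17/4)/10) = 135514615/6420024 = 21.11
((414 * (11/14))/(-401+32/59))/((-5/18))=2418174/826945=2.92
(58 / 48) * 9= 87 / 8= 10.88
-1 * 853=-853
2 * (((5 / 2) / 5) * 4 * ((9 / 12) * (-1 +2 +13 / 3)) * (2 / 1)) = 32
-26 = -26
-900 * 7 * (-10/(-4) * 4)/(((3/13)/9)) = -2457000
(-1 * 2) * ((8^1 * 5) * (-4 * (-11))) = -3520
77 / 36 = 2.14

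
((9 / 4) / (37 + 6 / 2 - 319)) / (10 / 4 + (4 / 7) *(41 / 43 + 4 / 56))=-2107 / 806186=-0.00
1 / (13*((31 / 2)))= 2 / 403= 0.00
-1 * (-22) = 22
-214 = -214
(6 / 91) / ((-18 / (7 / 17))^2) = 7 / 202878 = 0.00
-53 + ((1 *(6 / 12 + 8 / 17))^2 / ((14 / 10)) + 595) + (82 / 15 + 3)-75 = 476.14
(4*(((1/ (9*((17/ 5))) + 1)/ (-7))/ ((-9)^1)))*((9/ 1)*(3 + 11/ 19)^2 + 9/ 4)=2979406/ 386631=7.71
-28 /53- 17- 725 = -39354 /53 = -742.53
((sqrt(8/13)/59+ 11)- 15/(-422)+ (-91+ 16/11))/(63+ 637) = -364443/3249400+ sqrt(26)/268450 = -0.11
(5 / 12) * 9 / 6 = 5 / 8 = 0.62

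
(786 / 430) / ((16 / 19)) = 7467 / 3440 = 2.17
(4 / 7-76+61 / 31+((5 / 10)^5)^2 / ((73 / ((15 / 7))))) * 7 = -1191621167 / 2317312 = -514.23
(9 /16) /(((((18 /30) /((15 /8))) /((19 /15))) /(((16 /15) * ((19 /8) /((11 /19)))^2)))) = 2476099 /61952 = 39.97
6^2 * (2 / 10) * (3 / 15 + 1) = 216 / 25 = 8.64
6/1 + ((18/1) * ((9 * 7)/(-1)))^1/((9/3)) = -372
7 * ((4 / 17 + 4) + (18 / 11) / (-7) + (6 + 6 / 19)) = 256602 / 3553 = 72.22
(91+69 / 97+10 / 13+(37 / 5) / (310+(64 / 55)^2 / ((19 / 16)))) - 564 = -10632317874381 / 22550193146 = -471.50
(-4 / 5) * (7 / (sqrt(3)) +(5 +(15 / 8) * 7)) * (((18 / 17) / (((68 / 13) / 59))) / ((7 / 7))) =-200187 / 1156-32214 * sqrt(3) / 1445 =-211.79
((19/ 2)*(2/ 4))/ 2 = 19/ 8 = 2.38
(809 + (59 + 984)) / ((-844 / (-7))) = 3241 / 211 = 15.36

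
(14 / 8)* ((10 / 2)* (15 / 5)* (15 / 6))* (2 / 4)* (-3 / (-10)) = 315 / 32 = 9.84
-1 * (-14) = 14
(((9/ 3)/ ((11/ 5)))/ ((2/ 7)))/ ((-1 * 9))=-35/ 66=-0.53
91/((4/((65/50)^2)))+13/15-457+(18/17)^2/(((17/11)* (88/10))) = -2462022599/5895600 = -417.60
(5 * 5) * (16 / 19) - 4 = 324 / 19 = 17.05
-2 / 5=-0.40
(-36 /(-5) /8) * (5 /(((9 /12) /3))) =18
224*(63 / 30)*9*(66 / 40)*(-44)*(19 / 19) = -7683984 / 25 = -307359.36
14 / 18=7 / 9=0.78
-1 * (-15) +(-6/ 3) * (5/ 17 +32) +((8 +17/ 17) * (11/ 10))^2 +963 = 1719417/ 1700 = 1011.42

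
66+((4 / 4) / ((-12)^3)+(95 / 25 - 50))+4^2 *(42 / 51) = 4843499 / 146880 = 32.98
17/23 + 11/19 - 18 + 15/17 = -117375/7429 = -15.80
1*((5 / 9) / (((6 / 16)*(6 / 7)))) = 140 / 81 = 1.73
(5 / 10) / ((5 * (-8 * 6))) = -1 / 480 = -0.00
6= 6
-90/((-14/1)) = 45/7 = 6.43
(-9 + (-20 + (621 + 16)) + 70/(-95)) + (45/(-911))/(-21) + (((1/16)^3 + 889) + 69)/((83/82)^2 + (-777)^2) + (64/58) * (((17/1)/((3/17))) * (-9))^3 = -10503822108068002276995011857/14606240654195706880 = -719132482.94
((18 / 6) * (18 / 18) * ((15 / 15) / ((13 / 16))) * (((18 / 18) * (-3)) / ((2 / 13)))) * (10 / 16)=-45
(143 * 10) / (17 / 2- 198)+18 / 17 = -41798 / 6443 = -6.49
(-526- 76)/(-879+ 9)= 301/435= 0.69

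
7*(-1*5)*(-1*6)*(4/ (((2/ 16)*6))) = 1120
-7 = -7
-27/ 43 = -0.63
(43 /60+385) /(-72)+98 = 400217 /4320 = 92.64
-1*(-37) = 37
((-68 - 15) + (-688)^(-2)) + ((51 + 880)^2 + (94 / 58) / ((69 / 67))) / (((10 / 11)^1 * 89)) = 896063724001705 / 84297359616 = 10629.80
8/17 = 0.47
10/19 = 0.53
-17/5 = -3.40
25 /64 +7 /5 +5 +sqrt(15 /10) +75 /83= sqrt(6) /2 +204359 /26560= 8.92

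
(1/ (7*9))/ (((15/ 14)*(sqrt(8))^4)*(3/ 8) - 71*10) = -1/ 43110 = -0.00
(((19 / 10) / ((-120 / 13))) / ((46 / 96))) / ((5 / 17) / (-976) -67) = 315248 / 49169975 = 0.01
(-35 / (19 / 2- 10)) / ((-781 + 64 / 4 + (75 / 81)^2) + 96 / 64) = -102060 / 1111933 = -0.09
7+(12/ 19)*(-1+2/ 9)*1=371/ 57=6.51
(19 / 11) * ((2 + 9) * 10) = 190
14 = 14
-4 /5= -0.80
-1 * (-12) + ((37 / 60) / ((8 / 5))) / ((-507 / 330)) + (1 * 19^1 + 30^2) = 7550237 / 8112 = 930.75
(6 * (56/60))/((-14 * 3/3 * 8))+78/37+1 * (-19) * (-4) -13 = 48143/740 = 65.06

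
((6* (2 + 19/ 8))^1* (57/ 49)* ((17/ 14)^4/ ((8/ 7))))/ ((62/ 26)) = 928335915/ 38108672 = 24.36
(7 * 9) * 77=4851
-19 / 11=-1.73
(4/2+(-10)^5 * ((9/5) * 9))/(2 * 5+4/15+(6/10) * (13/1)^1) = -24299970/271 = -89667.79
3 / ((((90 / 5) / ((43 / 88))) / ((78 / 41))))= 559 / 3608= 0.15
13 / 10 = 1.30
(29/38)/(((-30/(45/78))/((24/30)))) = -0.01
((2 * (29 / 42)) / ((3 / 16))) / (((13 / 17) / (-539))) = -607376 / 117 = -5191.25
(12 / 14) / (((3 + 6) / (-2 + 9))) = 2 / 3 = 0.67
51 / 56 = 0.91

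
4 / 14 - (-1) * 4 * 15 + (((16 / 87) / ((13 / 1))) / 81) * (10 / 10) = 38659954 / 641277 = 60.29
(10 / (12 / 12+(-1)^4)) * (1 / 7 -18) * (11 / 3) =-6875 / 21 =-327.38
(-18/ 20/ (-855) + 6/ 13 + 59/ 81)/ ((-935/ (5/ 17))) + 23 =73141399547/ 3180112650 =23.00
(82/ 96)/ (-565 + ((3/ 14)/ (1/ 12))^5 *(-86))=-689087/ 8255942544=-0.00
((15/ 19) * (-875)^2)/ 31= 11484375/ 589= 19498.09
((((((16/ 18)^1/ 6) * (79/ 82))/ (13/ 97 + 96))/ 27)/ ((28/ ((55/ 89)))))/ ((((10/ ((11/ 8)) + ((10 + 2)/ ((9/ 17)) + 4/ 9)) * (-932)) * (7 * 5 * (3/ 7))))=-927223/ 324526941953625600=-0.00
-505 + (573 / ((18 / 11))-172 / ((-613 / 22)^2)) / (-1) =-1927571251 / 2254614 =-854.95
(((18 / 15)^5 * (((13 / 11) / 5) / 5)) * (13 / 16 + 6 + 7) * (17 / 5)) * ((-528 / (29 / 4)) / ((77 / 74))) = -337251403008 / 872265625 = -386.64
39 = 39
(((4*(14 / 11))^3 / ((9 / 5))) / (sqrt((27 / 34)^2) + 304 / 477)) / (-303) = -316460032 / 1872489399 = -0.17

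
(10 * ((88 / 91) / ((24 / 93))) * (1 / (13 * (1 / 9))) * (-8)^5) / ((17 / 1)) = -1005649920 / 20111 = -50004.97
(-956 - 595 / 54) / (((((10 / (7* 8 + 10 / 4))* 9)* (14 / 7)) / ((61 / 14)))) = -41409667 / 30240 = -1369.37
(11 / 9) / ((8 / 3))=11 / 24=0.46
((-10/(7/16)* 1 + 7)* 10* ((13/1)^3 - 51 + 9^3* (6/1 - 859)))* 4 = 2751428040/7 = 393061148.57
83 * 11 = 913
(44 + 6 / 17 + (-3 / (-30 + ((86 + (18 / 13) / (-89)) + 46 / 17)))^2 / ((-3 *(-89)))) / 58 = 1004775482726899 / 1313936879818400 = 0.76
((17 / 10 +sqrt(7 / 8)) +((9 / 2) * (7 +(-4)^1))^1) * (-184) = -13984 / 5 - 46 * sqrt(14) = -2968.92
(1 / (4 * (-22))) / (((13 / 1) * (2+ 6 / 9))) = -3 / 9152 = -0.00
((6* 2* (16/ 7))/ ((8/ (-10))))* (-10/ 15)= 160/ 7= 22.86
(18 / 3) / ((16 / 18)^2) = 243 / 32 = 7.59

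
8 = 8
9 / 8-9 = -63 / 8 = -7.88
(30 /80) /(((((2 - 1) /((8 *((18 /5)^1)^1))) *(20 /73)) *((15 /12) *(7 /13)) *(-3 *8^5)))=-8541 /14336000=-0.00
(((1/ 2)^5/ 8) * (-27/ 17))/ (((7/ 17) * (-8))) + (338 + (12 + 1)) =5031963/ 14336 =351.00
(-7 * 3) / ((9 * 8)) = -7 / 24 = -0.29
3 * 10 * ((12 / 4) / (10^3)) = 9 / 100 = 0.09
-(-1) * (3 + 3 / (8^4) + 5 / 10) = 14339 / 4096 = 3.50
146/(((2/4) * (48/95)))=577.92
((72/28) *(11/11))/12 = 3/14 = 0.21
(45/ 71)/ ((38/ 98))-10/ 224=1.59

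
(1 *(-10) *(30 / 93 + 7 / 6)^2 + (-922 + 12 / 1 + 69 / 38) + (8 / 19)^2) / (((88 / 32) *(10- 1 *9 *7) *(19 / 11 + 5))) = 5808615914 / 6122808729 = 0.95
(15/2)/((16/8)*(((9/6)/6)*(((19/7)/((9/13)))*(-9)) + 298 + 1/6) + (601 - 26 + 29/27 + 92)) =2835/471277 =0.01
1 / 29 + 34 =987 / 29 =34.03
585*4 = 2340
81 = 81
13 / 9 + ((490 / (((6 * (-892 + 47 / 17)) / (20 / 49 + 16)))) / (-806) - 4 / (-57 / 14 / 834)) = 285030056633 / 347252607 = 820.81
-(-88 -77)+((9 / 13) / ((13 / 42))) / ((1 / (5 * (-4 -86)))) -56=-151679 / 169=-897.51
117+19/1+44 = 180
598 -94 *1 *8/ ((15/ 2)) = 7466/ 15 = 497.73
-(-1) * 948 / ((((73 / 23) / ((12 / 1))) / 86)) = 22501728 / 73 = 308242.85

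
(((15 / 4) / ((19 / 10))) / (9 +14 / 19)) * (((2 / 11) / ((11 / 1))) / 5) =3 / 4477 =0.00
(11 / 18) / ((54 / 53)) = 583 / 972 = 0.60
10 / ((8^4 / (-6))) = -15 / 1024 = -0.01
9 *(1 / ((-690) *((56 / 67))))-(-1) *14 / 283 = 123437 / 3645040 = 0.03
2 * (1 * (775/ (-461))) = -1550/ 461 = -3.36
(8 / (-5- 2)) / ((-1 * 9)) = 8 / 63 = 0.13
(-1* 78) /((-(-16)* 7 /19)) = -741 /56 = -13.23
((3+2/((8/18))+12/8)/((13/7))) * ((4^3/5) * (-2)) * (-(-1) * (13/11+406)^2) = -161775460224/7865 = -20569034.99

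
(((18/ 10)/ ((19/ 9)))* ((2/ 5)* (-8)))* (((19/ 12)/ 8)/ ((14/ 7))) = -27/ 100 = -0.27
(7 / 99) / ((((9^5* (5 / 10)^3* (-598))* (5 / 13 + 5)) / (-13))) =26 / 672272865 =0.00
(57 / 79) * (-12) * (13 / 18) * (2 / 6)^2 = -494 / 711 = -0.69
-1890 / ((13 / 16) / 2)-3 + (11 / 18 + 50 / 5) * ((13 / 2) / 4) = -8682457 / 1872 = -4638.06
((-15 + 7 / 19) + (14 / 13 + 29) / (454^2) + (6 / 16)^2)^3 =-1644613056171582666191063098777 / 540487836678922285415661568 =-3042.83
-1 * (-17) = 17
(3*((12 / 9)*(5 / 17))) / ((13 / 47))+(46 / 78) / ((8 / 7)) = 25297 / 5304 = 4.77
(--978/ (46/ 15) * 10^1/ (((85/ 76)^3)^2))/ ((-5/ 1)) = -565381590441984/ 1734887771875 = -325.89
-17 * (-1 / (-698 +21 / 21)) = -1 / 41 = -0.02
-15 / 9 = -5 / 3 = -1.67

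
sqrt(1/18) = sqrt(2)/6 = 0.24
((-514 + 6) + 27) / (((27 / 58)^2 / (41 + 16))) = -30743596 / 243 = -126516.86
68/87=0.78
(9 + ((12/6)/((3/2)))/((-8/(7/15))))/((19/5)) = 803/342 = 2.35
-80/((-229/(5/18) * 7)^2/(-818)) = 409000/208138329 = 0.00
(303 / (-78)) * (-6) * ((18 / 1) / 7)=5454 / 91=59.93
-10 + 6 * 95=560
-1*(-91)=91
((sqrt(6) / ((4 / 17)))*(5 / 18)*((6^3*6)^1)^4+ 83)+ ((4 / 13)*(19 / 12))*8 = 3389 / 39+ 3330476974080*sqrt(6) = 8157969186671.41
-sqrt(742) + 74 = 46.76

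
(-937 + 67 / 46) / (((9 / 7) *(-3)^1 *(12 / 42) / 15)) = 3514525 / 276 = 12733.79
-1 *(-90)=90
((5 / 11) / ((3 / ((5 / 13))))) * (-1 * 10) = -0.58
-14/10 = -7/5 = -1.40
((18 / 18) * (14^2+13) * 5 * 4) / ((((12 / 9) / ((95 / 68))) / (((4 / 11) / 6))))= 9025 / 34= 265.44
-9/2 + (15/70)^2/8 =-4.49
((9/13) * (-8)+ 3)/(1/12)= -396/13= -30.46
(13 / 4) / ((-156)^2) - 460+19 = -3302207 / 7488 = -441.00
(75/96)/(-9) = -25/288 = -0.09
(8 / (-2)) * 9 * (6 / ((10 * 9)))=-12 / 5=-2.40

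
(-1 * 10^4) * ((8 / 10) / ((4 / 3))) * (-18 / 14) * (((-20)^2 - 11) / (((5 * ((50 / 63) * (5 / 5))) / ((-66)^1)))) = -49910256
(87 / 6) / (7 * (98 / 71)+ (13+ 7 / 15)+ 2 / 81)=833895 / 1331548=0.63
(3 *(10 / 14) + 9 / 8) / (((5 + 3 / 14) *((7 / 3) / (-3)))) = -1647 / 2044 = -0.81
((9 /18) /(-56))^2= 1 /12544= 0.00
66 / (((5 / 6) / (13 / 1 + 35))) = 19008 / 5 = 3801.60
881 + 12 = 893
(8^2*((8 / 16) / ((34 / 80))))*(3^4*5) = 30494.12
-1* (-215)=215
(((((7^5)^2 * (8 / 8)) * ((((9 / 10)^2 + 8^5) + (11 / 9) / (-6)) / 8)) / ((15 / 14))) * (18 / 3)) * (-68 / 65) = -2974055687627172547 / 438750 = -6778474501714.35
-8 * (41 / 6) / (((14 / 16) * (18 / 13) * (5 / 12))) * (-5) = 34112 / 63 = 541.46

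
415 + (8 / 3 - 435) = -52 / 3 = -17.33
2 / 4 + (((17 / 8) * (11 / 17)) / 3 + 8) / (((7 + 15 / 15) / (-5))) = -919 / 192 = -4.79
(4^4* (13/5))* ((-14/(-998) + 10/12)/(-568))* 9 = -1583088/177145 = -8.94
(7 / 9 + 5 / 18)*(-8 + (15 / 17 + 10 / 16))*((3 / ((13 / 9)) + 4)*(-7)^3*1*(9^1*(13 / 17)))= 98314.53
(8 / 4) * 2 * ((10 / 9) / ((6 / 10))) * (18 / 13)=400 / 39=10.26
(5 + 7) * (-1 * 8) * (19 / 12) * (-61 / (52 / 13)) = 2318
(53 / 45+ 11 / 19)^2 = 3.09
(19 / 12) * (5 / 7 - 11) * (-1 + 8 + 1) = -912 / 7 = -130.29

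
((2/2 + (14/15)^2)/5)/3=421/3375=0.12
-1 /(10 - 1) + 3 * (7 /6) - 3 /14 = 200 /63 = 3.17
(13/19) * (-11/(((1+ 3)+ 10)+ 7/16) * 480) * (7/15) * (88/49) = -585728/2793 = -209.71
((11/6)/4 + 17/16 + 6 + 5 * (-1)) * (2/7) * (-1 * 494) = -29887/84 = -355.80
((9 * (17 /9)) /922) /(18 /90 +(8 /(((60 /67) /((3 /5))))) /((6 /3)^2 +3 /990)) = 22457 /1874426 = 0.01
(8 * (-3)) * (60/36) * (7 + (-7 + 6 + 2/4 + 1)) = -300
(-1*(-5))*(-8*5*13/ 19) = -2600/ 19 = -136.84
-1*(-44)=44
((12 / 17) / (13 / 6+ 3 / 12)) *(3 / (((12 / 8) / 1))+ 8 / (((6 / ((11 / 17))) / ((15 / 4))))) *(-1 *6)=-76896 / 8381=-9.18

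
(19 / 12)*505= 9595 / 12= 799.58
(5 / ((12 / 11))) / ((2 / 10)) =22.92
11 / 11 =1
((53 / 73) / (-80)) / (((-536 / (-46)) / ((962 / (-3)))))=586339 / 2347680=0.25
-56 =-56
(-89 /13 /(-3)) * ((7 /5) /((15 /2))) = 1246 /2925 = 0.43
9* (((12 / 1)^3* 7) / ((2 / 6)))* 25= 8164800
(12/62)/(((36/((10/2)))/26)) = 65/93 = 0.70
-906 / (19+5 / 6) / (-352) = 1359 / 10472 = 0.13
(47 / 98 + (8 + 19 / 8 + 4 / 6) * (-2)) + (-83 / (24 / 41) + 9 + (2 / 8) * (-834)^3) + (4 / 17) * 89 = -966437000203 / 6664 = -145023559.45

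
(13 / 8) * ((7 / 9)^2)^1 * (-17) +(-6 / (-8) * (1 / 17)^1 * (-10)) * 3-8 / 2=-242737 / 11016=-22.03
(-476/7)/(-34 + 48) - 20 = -174/7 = -24.86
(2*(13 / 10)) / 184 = 0.01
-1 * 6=-6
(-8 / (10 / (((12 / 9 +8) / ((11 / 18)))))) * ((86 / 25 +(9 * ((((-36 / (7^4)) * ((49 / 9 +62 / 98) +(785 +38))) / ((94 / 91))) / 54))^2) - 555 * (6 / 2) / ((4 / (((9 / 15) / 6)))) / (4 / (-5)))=-267289929489640913 / 367707111184875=-726.91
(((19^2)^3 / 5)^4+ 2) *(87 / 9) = 47354708332621519237924187698653 / 625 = 75767533332194430780678700000.00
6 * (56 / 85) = 336 / 85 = 3.95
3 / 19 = 0.16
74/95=0.78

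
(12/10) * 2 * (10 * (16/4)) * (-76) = -7296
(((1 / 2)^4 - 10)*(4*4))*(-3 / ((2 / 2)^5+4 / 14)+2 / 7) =2279 / 7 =325.57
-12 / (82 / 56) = -336 / 41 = -8.20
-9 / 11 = -0.82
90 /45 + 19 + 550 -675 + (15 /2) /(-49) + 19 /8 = -39897 /392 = -101.78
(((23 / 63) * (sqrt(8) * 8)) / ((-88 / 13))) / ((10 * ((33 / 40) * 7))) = -2392 * sqrt(2) / 160083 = -0.02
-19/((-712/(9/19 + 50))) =959/712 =1.35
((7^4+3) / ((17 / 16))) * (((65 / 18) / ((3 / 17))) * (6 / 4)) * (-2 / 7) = -1250080 / 63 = -19842.54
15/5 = 3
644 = 644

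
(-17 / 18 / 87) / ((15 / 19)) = -323 / 23490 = -0.01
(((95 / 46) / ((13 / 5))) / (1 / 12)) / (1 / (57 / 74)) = 81225 / 11063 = 7.34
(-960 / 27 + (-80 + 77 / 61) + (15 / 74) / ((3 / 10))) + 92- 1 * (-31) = 190585 / 20313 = 9.38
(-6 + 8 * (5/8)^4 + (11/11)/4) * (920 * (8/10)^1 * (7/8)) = -373359/128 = -2916.87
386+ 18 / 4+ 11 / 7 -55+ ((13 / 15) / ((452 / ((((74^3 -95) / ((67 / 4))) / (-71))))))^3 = 91545198176057864476069 / 271814633220254986750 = 336.79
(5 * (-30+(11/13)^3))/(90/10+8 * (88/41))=-13238695/2357381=-5.62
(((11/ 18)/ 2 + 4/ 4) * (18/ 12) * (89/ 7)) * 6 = 4183/ 28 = 149.39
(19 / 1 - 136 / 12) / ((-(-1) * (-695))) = -23 / 2085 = -0.01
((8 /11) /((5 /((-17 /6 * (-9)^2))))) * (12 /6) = -3672 /55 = -66.76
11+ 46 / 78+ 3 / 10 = 4637 / 390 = 11.89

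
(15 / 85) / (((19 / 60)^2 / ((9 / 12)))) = 8100 / 6137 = 1.32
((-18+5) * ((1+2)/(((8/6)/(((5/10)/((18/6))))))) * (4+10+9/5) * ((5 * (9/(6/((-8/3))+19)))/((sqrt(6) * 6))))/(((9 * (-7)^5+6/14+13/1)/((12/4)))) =64701 * sqrt(6)/567488392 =0.00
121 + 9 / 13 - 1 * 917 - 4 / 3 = -796.64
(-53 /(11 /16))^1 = -848 /11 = -77.09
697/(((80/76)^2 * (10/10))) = 251617/400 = 629.04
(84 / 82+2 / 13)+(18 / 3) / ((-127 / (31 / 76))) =2981159 / 2572258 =1.16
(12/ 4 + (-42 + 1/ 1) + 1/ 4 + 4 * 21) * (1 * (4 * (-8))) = -1480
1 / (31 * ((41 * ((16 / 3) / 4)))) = 3 / 5084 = 0.00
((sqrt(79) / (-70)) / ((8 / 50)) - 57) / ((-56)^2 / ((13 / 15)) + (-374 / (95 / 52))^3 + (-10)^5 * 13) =55729375 * sqrt(79) / 6164120992069376 + 635314875 / 110073589144096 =0.00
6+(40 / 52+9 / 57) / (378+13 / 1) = 579691 / 96577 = 6.00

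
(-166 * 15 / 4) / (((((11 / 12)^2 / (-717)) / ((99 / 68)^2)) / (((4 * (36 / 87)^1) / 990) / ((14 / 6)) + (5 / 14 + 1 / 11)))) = 118567157427 / 234668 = 505254.90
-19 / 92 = -0.21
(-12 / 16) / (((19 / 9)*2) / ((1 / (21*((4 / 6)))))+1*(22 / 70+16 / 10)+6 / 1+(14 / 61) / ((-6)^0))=-57645 / 5169212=-0.01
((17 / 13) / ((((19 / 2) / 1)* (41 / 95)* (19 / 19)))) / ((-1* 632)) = -85 / 168428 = -0.00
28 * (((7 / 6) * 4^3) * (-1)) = -6272 / 3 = -2090.67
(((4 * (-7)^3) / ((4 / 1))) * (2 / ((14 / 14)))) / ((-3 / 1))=686 / 3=228.67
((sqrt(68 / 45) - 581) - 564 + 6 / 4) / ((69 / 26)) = -29731 / 69 + 52* sqrt(85) / 1035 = -430.42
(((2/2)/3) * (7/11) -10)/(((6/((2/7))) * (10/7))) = -323/990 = -0.33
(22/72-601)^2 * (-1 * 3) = -467640625/432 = -1082501.45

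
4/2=2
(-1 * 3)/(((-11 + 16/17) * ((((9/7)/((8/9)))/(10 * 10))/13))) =1237600/4617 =268.05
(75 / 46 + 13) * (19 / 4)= 12787 / 184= 69.49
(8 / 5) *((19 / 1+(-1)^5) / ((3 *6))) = 8 / 5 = 1.60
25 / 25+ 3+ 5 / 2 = 13 / 2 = 6.50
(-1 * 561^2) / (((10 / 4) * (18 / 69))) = -2412861 / 5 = -482572.20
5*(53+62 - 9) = 530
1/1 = 1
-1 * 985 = -985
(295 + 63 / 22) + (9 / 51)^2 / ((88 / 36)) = 946949 / 3179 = 297.88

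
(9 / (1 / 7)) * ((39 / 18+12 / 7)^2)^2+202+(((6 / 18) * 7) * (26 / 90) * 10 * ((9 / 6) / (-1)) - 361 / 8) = 237720241 / 16464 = 14438.79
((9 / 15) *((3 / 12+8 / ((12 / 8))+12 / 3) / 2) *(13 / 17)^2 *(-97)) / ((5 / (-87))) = 32802393 / 11560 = 2837.58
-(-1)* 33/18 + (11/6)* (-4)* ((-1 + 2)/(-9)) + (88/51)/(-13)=2.52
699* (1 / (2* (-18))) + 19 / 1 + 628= 7531 / 12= 627.58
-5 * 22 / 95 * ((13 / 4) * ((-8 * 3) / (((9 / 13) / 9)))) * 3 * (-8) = -28178.53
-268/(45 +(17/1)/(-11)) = -1474/239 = -6.17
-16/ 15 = -1.07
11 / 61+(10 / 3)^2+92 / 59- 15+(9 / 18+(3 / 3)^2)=-42059 / 64782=-0.65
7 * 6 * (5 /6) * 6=210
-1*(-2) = 2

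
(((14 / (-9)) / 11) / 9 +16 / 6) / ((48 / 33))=1181 / 648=1.82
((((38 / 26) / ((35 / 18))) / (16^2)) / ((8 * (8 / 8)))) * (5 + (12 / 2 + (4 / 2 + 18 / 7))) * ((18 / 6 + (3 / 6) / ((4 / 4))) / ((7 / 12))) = 55917 / 1630720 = 0.03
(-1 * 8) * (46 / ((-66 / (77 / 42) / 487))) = 44804 / 9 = 4978.22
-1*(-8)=8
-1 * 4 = -4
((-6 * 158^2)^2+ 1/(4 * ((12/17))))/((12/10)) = 5384459197525/288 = 18696038880.30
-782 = -782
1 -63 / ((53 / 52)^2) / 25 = -100127 / 70225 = -1.43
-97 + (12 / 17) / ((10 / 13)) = -8167 / 85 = -96.08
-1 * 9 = -9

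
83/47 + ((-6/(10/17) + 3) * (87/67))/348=27382/15745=1.74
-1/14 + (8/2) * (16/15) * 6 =1787/70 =25.53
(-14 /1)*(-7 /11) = 98 /11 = 8.91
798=798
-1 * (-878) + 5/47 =878.11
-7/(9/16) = -112/9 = -12.44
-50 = -50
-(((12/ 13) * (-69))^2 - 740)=-560524/ 169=-3316.71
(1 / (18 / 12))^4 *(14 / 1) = 224 / 81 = 2.77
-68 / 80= -17 / 20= -0.85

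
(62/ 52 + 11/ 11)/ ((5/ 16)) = 456/ 65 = 7.02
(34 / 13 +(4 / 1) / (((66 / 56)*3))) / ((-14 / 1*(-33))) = 2411 / 297297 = 0.01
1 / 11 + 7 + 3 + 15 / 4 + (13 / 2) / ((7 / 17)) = 9125 / 308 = 29.63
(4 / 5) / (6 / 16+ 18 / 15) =32 / 63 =0.51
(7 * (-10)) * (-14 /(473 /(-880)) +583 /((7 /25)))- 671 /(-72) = -456857947 /3096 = -147563.94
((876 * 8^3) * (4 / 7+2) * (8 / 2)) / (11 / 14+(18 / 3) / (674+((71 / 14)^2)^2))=1104503462461440 / 189190553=5838047.65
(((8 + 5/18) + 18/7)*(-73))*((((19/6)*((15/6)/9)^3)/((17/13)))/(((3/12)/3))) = -3081047125/6246072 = -493.28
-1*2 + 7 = 5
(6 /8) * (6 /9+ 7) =23 /4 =5.75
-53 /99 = -0.54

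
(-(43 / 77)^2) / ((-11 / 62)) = 114638 / 65219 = 1.76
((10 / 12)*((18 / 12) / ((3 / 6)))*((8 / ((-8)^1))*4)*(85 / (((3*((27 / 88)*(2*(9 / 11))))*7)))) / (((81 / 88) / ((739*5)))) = -133770824000 / 413343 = -323631.52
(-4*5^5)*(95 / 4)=-296875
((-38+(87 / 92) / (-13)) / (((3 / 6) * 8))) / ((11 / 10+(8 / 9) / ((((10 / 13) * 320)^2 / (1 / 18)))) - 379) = 590133600000 / 23430041805469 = 0.03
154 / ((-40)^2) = 77 / 800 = 0.10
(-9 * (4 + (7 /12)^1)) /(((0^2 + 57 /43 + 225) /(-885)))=2093025 /12976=161.30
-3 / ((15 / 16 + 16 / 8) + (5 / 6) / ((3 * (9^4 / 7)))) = -1.02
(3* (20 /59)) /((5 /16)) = 192 /59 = 3.25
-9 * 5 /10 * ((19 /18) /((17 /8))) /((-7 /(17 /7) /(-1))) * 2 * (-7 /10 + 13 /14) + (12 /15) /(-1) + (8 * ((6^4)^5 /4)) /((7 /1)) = 358303527126171252 /343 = 1044616697160849.13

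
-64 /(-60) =16 /15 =1.07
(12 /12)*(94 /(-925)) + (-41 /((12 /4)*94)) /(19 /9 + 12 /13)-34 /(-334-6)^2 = -62899097 /419794600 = -0.15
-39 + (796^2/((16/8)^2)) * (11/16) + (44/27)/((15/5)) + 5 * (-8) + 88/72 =35259467/324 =108825.52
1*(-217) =-217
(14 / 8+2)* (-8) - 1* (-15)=-15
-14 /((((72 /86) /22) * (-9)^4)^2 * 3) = -0.00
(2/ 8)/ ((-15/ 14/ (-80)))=18.67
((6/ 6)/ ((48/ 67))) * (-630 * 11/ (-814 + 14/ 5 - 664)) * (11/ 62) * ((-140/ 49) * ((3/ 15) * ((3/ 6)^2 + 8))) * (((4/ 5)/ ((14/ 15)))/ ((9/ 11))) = -73571025/ 12804736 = -5.75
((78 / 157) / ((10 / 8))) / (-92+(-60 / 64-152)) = -4992 / 3076415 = -0.00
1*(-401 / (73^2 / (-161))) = 64561 / 5329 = 12.12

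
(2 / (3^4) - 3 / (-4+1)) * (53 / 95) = 4399 / 7695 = 0.57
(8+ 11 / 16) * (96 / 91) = 9.16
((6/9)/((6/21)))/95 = 7/285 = 0.02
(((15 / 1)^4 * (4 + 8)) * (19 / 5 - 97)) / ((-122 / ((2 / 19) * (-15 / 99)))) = -94365000 / 12749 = -7401.76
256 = 256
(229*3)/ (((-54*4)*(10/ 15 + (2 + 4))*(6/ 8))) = -0.64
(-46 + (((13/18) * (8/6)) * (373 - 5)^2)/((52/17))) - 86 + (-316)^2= 3843652/27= 142357.48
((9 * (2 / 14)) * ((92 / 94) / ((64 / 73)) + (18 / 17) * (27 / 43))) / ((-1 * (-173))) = 17624637 / 1331402464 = 0.01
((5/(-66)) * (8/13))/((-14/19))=190/3003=0.06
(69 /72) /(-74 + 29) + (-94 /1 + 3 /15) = -101327 /1080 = -93.82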